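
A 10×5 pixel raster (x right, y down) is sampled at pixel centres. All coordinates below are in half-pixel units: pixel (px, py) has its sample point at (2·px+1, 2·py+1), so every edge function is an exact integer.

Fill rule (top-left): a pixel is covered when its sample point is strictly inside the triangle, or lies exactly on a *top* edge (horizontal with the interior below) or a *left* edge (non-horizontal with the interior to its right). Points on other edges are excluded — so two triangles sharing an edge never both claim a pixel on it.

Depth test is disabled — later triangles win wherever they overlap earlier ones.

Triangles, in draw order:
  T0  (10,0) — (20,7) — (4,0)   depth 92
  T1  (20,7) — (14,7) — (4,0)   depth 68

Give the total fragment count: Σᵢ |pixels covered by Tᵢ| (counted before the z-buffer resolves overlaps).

T0:
  2·area = 42
  edge (10, 0)→(20, 7): d=(10,7) right/bottom  bias=-1
  edge (20, 7)→(4, 0): d=(-16,-7) top-left  bias=+0
  edge (4, 0)→(10, 0): d=(6,0) top-left  bias=+0
    (3,0)@(7, 1): e=[31,5,6] → X
    (4,0)@(9, 1): e=[17,19,6] → X
    (5,0)@(11, 1): e=[3,33,6] → X
    (6,0)@(13, 1): e=[-11,47,6] → .
    (3,1)@(7, 3): e=[51,-27,18] → .
    (4,1)@(9, 3): e=[37,-13,18] → .
    (5,1)@(11, 3): e=[23,1,18] → X
    (6,1)@(13, 3): e=[9,15,18] → X
    (7,1)@(15, 3): e=[-5,29,18] → .
    (5,2)@(11, 5): e=[43,-31,30] → .
    (6,2)@(13, 5): e=[29,-17,30] → .
    (8,2)@(17, 5): e=[1,11,30] → X
  covered (6 px):
    . . . X X X . . . .
    . . . . . X X . . .
    . . . . . . . . X .
    . . . . . . . . . .
    . . . . . . . . . .
T1:
  2·area = 42
  edge (20, 7)→(14, 7): d=(-6,0) right/bottom  bias=-1
  edge (14, 7)→(4, 0): d=(-10,-7) top-left  bias=+0
  edge (4, 0)→(20, 7): d=(16,7) right/bottom  bias=-1
    (4,1)@(9, 3): e=[24,5,13] → X
    (5,1)@(11, 3): e=[24,19,-1] → .
    (4,2)@(9, 5): e=[12,-15,45] → .
    (6,2)@(13, 5): e=[12,13,17] → X
    (7,2)@(15, 5): e=[12,27,3] → X
    (8,2)@(17, 5): e=[12,41,-11] → .
    (0,3)@(1, 7): e=[0,-91,133] → .  [on edge]
    (1,3)@(3, 7): e=[0,-77,119] → .  [on edge]
    (2,3)@(5, 7): e=[0,-63,105] → .  [on edge]
    (3,3)@(7, 7): e=[0,-49,91] → .  [on edge]
    (4,3)@(9, 7): e=[0,-35,77] → .  [on edge]
    (5,3)@(11, 7): e=[0,-21,63] → .  [on edge]
    (6,3)@(13, 7): e=[0,-7,49] → .  [on edge]
    (7,3)@(15, 7): e=[0,7,35] → .  [on edge]
    (8,3)@(17, 7): e=[0,21,21] → .  [on edge]
    (9,3)@(19, 7): e=[0,35,7] → .  [on edge]
  covered (3 px):
    . . . . . . . . . .
    . . . . X . . . . .
    . . . . . . X X . .
    . . . . . . . . . .
    . . . . . . . . . .

Result: 9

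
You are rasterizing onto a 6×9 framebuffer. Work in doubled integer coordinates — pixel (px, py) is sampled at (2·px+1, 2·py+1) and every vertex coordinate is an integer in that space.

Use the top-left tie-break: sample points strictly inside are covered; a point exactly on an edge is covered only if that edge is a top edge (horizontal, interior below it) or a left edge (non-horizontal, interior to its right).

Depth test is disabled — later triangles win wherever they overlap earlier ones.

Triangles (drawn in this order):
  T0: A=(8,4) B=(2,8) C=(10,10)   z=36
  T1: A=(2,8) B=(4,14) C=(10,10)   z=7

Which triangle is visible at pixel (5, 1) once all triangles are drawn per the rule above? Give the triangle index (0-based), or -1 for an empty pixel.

T0:
  2·area = 44  (B↔C swapped to make it positive)
  edge (8, 4)→(10, 10): d=(2,6) right/bottom  bias=-1
  edge (10, 10)→(2, 8): d=(-8,-2) top-left  bias=+0
  edge (2, 8)→(8, 4): d=(6,-4) top-left  bias=+0
    (3,0)@(7, 1): e=[0,66,-22] → .  [on edge]
    (3,2)@(7, 5): e=[8,34,2] → X
    (4,2)@(9, 5): e=[-4,38,10] → .
    (2,3)@(5, 7): e=[24,14,6] → X
    (4,3)@(9, 7): e=[0,22,22] → .  [on edge]
    (2,4)@(5, 9): e=[28,-2,18] → .
    (3,4)@(7, 9): e=[16,2,26] → X
    (4,4)@(9, 9): e=[4,6,34] → X
    (5,4)@(11, 9): e=[-8,10,42] → .
    (3,5)@(7, 11): e=[20,-14,38] → .
    (4,5)@(9, 11): e=[8,-10,46] → .
    (5,6)@(11, 13): e=[0,-22,66] → .  [on edge]
  covered (5 px):
    . . . . . .
    . . . . . .
    . . . X . .
    . . X X . .
    . . . X X .
    . . . . . .
    . . . . . .
    . . . . . .
    . . . . . .
T1:
  2·area = 44  (B↔C swapped to make it positive)
  edge (2, 8)→(10, 10): d=(8,2) right/bottom  bias=-1
  edge (10, 10)→(4, 14): d=(-6,4) right/bottom  bias=-1
  edge (4, 14)→(2, 8): d=(-2,-6) top-left  bias=+0
    (0,2)@(1, 5): e=[-22,66,0] → .  [on edge]
    (1,4)@(3, 9): e=[6,34,4] → X
    (2,4)@(5, 9): e=[2,26,16] → X
    (3,4)@(7, 9): e=[-2,18,28] → .
    (1,5)@(3, 11): e=[22,22,0] → X  [on edge]
    (3,5)@(7, 11): e=[14,6,24] → X
    (4,5)@(9, 11): e=[10,-2,36] → .
    (1,6)@(3, 13): e=[38,10,-4] → .
    (2,6)@(5, 13): e=[34,2,8] → X
    (3,6)@(7, 13): e=[30,-6,20] → .
    (2,7)@(5, 15): e=[50,-10,4] → .
    (2,8)@(5, 17): e=[66,-22,0] → .  [on edge]
  covered (6 px):
    . . . . . .
    . . . . . .
    . . . . . .
    . . . . . .
    . X X . . .
    . X X X . .
    . . X . . .
    . . . . . .
    . . . . . .

Z-buffer (winner per pixel, '.' = empty):
  . . . . . .
  . . . . . .
  . . . 0 . .
  . . 0 0 . .
  . 1 1 0 0 .
  . 1 1 1 . .
  . . 1 . . .
  . . . . . .
  . . . . . .

Result: -1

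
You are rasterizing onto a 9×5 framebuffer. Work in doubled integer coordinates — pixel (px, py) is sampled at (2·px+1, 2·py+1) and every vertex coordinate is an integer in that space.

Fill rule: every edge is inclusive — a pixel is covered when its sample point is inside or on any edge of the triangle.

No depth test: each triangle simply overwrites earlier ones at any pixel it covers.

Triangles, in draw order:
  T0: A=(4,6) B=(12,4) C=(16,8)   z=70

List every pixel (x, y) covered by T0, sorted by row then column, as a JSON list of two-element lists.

T0:
  2·area = 40
  edge (4, 6)→(12, 4): d=(8,-2) inclusive
  edge (12, 4)→(16, 8): d=(4,4) inclusive
  edge (16, 8)→(4, 6): d=(-12,-2) inclusive
    (4,0)@(9, 1): e=[-30,0,70] → ·  [on edge]
    (5,1)@(11, 3): e=[-10,0,50] → ·  [on edge]
    (4,2)@(9, 5): e=[2,16,22] → █
    (5,2)@(11, 5): e=[6,8,26] → █
    (6,2)@(13, 5): e=[10,0,30] → █  [on edge]
    (7,2)@(15, 5): e=[14,-8,34] → ·
    (4,3)@(9, 7): e=[18,24,-2] → ·
    (5,3)@(11, 7): e=[22,16,2] → █
    (7,3)@(15, 7): e=[30,0,10] → █  [on edge]
    (8,3)@(17, 7): e=[34,-8,14] → ·
    (5,4)@(11, 9): e=[38,24,-22] → ·
    (6,4)@(13, 9): e=[42,16,-18] → ·
    (8,4)@(17, 9): e=[50,0,-10] → ·  [on edge]
  covered (6 px):
    · · · · · · · · ·
    · · · · · · · · ·
    · · · · █ █ █ · ·
    · · · · · █ █ █ ·
    · · · · · · · · ·

Answer: [[4,2],[5,2],[6,2],[5,3],[6,3],[7,3]]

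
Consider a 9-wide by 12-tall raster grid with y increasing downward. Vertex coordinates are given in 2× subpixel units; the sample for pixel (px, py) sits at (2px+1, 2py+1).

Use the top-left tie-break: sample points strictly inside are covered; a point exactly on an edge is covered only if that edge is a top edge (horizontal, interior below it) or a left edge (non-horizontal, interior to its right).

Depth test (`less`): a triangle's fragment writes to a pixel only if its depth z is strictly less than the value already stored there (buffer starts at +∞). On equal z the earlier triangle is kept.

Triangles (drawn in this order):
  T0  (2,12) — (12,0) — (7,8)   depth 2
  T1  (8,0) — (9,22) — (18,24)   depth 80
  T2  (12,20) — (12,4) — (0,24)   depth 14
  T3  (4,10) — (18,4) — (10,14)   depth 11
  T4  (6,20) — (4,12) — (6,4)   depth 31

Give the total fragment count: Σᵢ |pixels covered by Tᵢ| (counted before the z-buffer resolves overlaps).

T0:
  2·area = 20
  edge (2, 12)→(12, 0): d=(10,-12) top-left  bias=+0
  edge (12, 0)→(7, 8): d=(-5,8) right/bottom  bias=-1
  edge (7, 8)→(2, 12): d=(-5,4) right/bottom  bias=-1
    (3,3)@(7, 7): e=[10,5,5] → █
    (4,3)@(9, 7): e=[34,-11,-3] → ·
    (2,4)@(5, 9): e=[6,11,3] → █
    (3,4)@(7, 9): e=[30,-5,-5] → ·
    (1,5)@(3, 11): e=[2,17,1] → █
    (2,5)@(5, 11): e=[26,1,-7] → ·
    (1,6)@(3, 13): e=[22,7,-9] → ·
  covered (3 px):
    · · · · · · · · ·
    · · · · · · · · ·
    · · · · · · · · ·
    · · · █ · · · · ·
    · · █ · · · · · ·
    · █ · · · · · · ·
    · · · · · · · · ·
    · · · · · · · · ·
    · · · · · · · · ·
    · · · · · · · · ·
    · · · · · · · · ·
    · · · · · · · · ·
T1:
  2·area = 196  (B↔C swapped to make it positive)
  edge (8, 0)→(18, 24): d=(10,24) right/bottom  bias=-1
  edge (18, 24)→(9, 22): d=(-9,-2) top-left  bias=+0
  edge (9, 22)→(8, 0): d=(-1,-22) top-left  bias=+0
    (4,1)@(9, 3): e=[6,171,19] → █
    (5,1)@(11, 3): e=[-42,175,63] → ·
    (4,2)@(9, 5): e=[26,153,17] → █
    (5,2)@(11, 5): e=[-22,157,61] → ·
    (4,3)@(9, 7): e=[46,135,15] → █
    (5,3)@(11, 7): e=[-2,139,59] → ·
    (4,4)@(9, 9): e=[66,117,13] → █
    (5,4)@(11, 9): e=[18,121,57] → █
    (6,4)@(13, 9): e=[-30,125,101] → ·
    (4,5)@(9, 11): e=[86,99,11] → █
    (6,5)@(13, 11): e=[-10,107,99] → ·
    (4,6)@(9, 13): e=[106,81,9] → █
  covered (27 px):
    · · · · · · · · ·
    · · · · █ · · · ·
    · · · · █ · · · ·
    · · · · █ · · · ·
    · · · · █ █ · · ·
    · · · · █ █ · · ·
    · · · · █ █ █ · ·
    · · · · █ █ █ · ·
    · · · · █ █ █ █ ·
    · · · · █ █ █ █ ·
    · · · · █ █ █ █ ·
    · · · · · · · █ █
T2:
  2·area = 192  (B↔C swapped to make it positive)
  edge (12, 20)→(0, 24): d=(-12,4) right/bottom  bias=-1
  edge (0, 24)→(12, 4): d=(12,-20) top-left  bias=+0
  edge (12, 4)→(12, 20): d=(0,16) right/bottom  bias=-1
    (5,3)@(11, 7): e=[160,16,16] → █
    (6,3)@(13, 7): e=[152,56,-16] → ·
    (4,4)@(9, 9): e=[144,0,48] → █  [on edge]
    (6,4)@(13, 9): e=[128,80,-16] → ·
    (4,5)@(9, 11): e=[120,24,48] → █
    (6,5)@(13, 11): e=[104,104,-16] → ·
    (3,6)@(7, 13): e=[104,8,80] → █
    (6,6)@(13, 13): e=[80,128,-16] → ·
    (3,7)@(7, 15): e=[80,32,80] → █
    (6,7)@(13, 15): e=[56,152,-16] → ·
    (2,8)@(5, 17): e=[64,16,112] → █
    (6,8)@(13, 17): e=[32,176,-16] → ·
    (1,9)@(3, 19): e=[48,0,144] → █  [on edge]
    (7,9)@(15, 19): e=[0,240,-48] → ·  [on edge]
    (4,10)@(9, 21): e=[0,144,48] → ·  [on edge]
    (1,11)@(3, 23): e=[0,48,144] → ·  [on edge]
  covered (24 px):
    · · · · · · · · ·
    · · · · · · · · ·
    · · · · · · · · ·
    · · · · · █ · · ·
    · · · · █ █ · · ·
    · · · · █ █ · · ·
    · · · █ █ █ · · ·
    · · · █ █ █ · · ·
    · · █ █ █ █ · · ·
    · █ █ █ █ █ · · ·
    · █ █ █ · · · · ·
    █ · · · · · · · ·
T3:
  2·area = 92
  edge (4, 10)→(18, 4): d=(14,-6) top-left  bias=+0
  edge (18, 4)→(10, 14): d=(-8,10) right/bottom  bias=-1
  edge (10, 14)→(4, 10): d=(-6,-4) top-left  bias=+0
    (8,2)@(17, 5): e=[8,2,82] → █
    (5,3)@(11, 7): e=[0,46,46] → █  [on edge]
    (6,3)@(13, 7): e=[12,26,54] → █
    (7,3)@(15, 7): e=[24,6,62] → █
    (8,3)@(17, 7): e=[36,-14,70] → ·
    (3,4)@(7, 9): e=[4,70,18] → █
    (4,4)@(9, 9): e=[16,50,26] → █
    (7,4)@(15, 9): e=[52,-10,50] → ·
    (3,5)@(7, 11): e=[32,54,6] → █
    (6,5)@(13, 11): e=[68,-6,30] → ·
    (3,6)@(7, 13): e=[60,38,-6] → ·
    (4,6)@(9, 13): e=[72,18,2] → █
  covered (12 px):
    · · · · · · · · ·
    · · · · · · · · ·
    · · · · · · · · █
    · · · · · █ █ █ ·
    · · · █ █ █ █ · ·
    · · · █ █ █ · · ·
    · · · · █ · · · ·
    · · · · · · · · ·
    · · · · · · · · ·
    · · · · · · · · ·
    · · · · · · · · ·
    · · · · · · · · ·
T4:
  2·area = 32
  edge (6, 20)→(4, 12): d=(-2,-8) top-left  bias=+0
  edge (4, 12)→(6, 4): d=(2,-8) top-left  bias=+0
  edge (6, 4)→(6, 20): d=(0,16) right/bottom  bias=-1
    (2,4)@(5, 9): e=[14,2,16] → █
    (3,4)@(7, 9): e=[30,18,-16] → ·
    (2,5)@(5, 11): e=[10,6,16] → █
    (3,5)@(7, 11): e=[26,22,-16] → ·
    (2,6)@(5, 13): e=[6,10,16] → █
    (3,6)@(7, 13): e=[22,26,-16] → ·
    (2,7)@(5, 15): e=[2,14,16] → █
    (3,7)@(7, 15): e=[18,30,-16] → ·
    (2,8)@(5, 17): e=[-2,18,16] → ·
  covered (4 px):
    · · · · · · · · ·
    · · · · · · · · ·
    · · · · · · · · ·
    · · · · · · · · ·
    · · █ · · · · · ·
    · · █ · · · · · ·
    · · █ · · · · · ·
    · · █ · · · · · ·
    · · · · · · · · ·
    · · · · · · · · ·
    · · · · · · · · ·
    · · · · · · · · ·

Answer: 70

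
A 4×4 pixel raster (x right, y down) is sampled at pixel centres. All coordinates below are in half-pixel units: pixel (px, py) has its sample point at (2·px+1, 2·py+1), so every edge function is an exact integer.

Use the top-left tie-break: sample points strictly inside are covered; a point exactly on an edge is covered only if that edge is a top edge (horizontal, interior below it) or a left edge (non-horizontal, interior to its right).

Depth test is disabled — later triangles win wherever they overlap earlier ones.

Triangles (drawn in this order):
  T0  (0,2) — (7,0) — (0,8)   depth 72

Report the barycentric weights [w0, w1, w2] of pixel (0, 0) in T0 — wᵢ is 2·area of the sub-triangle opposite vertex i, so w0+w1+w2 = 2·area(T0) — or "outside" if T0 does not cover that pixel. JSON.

T0:
  2·area = 42
  edge (0, 2)→(7, 0): d=(7,-2) top-left  bias=+0
  edge (7, 0)→(0, 8): d=(-7,8) right/bottom  bias=-1
  edge (0, 8)→(0, 2): d=(0,-6) top-left  bias=+0
    (2,0)@(5, 1): e=[3,9,30] → #
    (3,0)@(7, 1): e=[7,-7,42] → ·
    (0,1)@(1, 3): e=[9,27,6] → #
    (1,1)@(3, 3): e=[13,11,18] → #
    (2,1)@(5, 3): e=[17,-5,30] → ·
    (0,2)@(1, 5): e=[23,13,6] → #
    (1,2)@(3, 5): e=[27,-3,18] → ·
    (0,3)@(1, 7): e=[37,-1,6] → ·
  covered (4 px):
    · · # ·
    # # · ·
    # · · ·
    · · · ·

Result: "outside"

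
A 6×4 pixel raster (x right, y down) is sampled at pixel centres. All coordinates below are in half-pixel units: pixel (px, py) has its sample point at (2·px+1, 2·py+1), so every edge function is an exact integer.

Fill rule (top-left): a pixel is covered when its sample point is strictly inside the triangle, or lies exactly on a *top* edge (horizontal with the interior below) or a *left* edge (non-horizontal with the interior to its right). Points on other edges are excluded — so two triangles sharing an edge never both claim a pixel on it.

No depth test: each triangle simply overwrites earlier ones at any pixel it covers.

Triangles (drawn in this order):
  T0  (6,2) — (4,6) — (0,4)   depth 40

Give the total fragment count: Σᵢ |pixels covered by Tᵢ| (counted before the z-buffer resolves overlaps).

T0:
  2·area = 20
  edge (6, 2)→(4, 6): d=(-2,4) right/bottom  bias=-1
  edge (4, 6)→(0, 4): d=(-4,-2) top-left  bias=+0
  edge (0, 4)→(6, 2): d=(6,-2) top-left  bias=+0
    (4,0)@(9, 1): e=[-10,30,0] → ·  [on edge]
    (1,1)@(3, 3): e=[10,10,0] → #  [on edge]
    (2,1)@(5, 3): e=[2,14,4] → #
    (3,1)@(7, 3): e=[-6,18,8] → ·
    (1,2)@(3, 5): e=[6,2,12] → #
    (2,2)@(5, 5): e=[-2,6,16] → ·
    (1,3)@(3, 7): e=[2,-6,24] → ·
  covered (3 px):
    · · · · · ·
    · # # · · ·
    · # · · · ·
    · · · · · ·

Final: 3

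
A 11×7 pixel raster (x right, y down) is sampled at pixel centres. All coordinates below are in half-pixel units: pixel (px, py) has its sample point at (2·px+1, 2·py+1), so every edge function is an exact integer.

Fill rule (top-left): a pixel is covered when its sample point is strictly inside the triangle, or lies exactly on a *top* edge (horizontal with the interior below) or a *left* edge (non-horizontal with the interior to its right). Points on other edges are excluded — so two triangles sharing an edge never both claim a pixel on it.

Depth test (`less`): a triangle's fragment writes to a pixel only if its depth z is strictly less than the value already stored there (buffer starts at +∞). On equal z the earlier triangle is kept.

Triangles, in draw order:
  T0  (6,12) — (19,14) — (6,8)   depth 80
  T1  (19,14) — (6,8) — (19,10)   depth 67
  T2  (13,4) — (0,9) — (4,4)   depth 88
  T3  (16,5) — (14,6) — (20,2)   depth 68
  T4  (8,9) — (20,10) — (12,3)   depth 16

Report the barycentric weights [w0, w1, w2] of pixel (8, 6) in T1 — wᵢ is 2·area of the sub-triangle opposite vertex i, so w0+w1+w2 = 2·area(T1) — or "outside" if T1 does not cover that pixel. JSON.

T0:
  2·area = 52  (B↔C swapped to make it positive)
  edge (6, 12)→(6, 8): d=(0,-4) top-left  bias=+0
  edge (6, 8)→(19, 14): d=(13,6) right/bottom  bias=-1
  edge (19, 14)→(6, 12): d=(-13,-2) top-left  bias=+0
    (3,4)@(7, 9): e=[4,7,41] → #
    (4,4)@(9, 9): e=[12,-5,45] → ·
    (3,5)@(7, 11): e=[4,33,15] → #
    (4,5)@(9, 11): e=[12,21,19] → #
    (5,5)@(11, 11): e=[20,9,23] → #
    (6,5)@(13, 11): e=[28,-3,27] → ·
    (3,6)@(7, 13): e=[4,59,-11] → ·
    (4,6)@(9, 13): e=[12,47,-7] → ·
    (5,6)@(11, 13): e=[20,35,-3] → ·
    (6,6)@(13, 13): e=[28,23,1] → #
    (7,6)@(15, 13): e=[36,11,5] → #
    (8,6)@(17, 13): e=[44,-1,9] → ·
  covered (6 px):
    · · · · · · · · · · ·
    · · · · · · · · · · ·
    · · · · · · · · · · ·
    · · · · · · · · · · ·
    · · · # · · · · · · ·
    · · · # # # · · · · ·
    · · · · · · # # · · ·
T1:
  2·area = 52
  edge (19, 14)→(6, 8): d=(-13,-6) top-left  bias=+0
  edge (6, 8)→(19, 10): d=(13,2) right/bottom  bias=-1
  edge (19, 10)→(19, 14): d=(0,4) right/bottom  bias=-1
    (9,0)@(19, 1): e=[169,-117,0] → ·  [on edge]
    (9,1)@(19, 3): e=[143,-91,0] → ·  [on edge]
    (9,2)@(19, 5): e=[117,-65,0] → ·  [on edge]
    (9,3)@(19, 7): e=[91,-39,0] → ·  [on edge]
    (4,4)@(9, 9): e=[5,7,40] → #
    (5,4)@(11, 9): e=[17,3,32] → #
    (6,4)@(13, 9): e=[29,-1,24] → ·
    (9,4)@(19, 9): e=[65,-13,0] → ·  [on edge]
    (4,5)@(9, 11): e=[-21,33,40] → ·
    (5,5)@(11, 11): e=[-9,29,32] → ·
    (6,5)@(13, 11): e=[3,25,24] → #
    (7,5)@(15, 11): e=[15,21,16] → #
    (9,5)@(19, 11): e=[39,13,0] → ·  [on edge]
    (9,6)@(19, 13): e=[13,39,0] → ·  [on edge]
  covered (6 px):
    · · · · · · · · · · ·
    · · · · · · · · · · ·
    · · · · · · · · · · ·
    · · · · · · · · · · ·
    · · · · # # · · · · ·
    · · · · · · # # # · ·
    · · · · · · · · # · ·
T2:
  2·area = 45
  edge (13, 4)→(0, 9): d=(-13,5) right/bottom  bias=-1
  edge (0, 9)→(4, 4): d=(4,-5) top-left  bias=+0
  edge (4, 4)→(13, 4): d=(9,0) top-left  bias=+0
    (2,2)@(5, 5): e=[27,9,9] → #
    (3,2)@(7, 5): e=[17,19,9] → #
    (4,2)@(9, 5): e=[7,29,9] → #
    (5,2)@(11, 5): e=[-3,39,9] → ·
    (1,3)@(3, 7): e=[11,7,27] → #
    (3,3)@(7, 7): e=[-9,27,27] → ·
    (4,3)@(9, 7): e=[-19,37,27] → ·
    (1,4)@(3, 9): e=[-15,15,45] → ·
    (2,4)@(5, 9): e=[-25,25,45] → ·
  covered (5 px):
    · · · · · · · · · · ·
    · · · · · · · · · · ·
    · · # # # · · · · · ·
    · # # · · · · · · · ·
    · · · · · · · · · · ·
    · · · · · · · · · · ·
    · · · · · · · · · · ·
T3:
  2·area = 2
  edge (16, 5)→(14, 6): d=(-2,1) right/bottom  bias=-1
  edge (14, 6)→(20, 2): d=(6,-4) top-left  bias=+0
  edge (20, 2)→(16, 5): d=(-4,3) right/bottom  bias=-1
  covered (0 px):
    · · · · · · · · · · ·
    · · · · · · · · · · ·
    · · · · · · · · · · ·
    · · · · · · · · · · ·
    · · · · · · · · · · ·
    · · · · · · · · · · ·
    · · · · · · · · · · ·
T4:
  2·area = 76  (B↔C swapped to make it positive)
  edge (8, 9)→(12, 3): d=(4,-6) top-left  bias=+0
  edge (12, 3)→(20, 10): d=(8,7) right/bottom  bias=-1
  edge (20, 10)→(8, 9): d=(-12,-1) top-left  bias=+0
    (5,2)@(11, 5): e=[2,23,51] → #
    (6,2)@(13, 5): e=[14,9,53] → #
    (7,2)@(15, 5): e=[26,-5,55] → ·
    (5,3)@(11, 7): e=[10,39,27] → #
    (7,3)@(15, 7): e=[34,11,31] → #
    (8,3)@(17, 7): e=[46,-3,33] → ·
    (4,4)@(9, 9): e=[6,69,1] → #
    (8,4)@(17, 9): e=[54,13,9] → #
    (9,4)@(19, 9): e=[66,-1,11] → ·
    (4,5)@(9, 11): e=[14,85,-23] → ·
    (5,5)@(11, 11): e=[26,71,-21] → ·
    (6,5)@(13, 11): e=[38,57,-19] → ·
  covered (10 px):
    · · · · · · · · · · ·
    · · · · · · · · · · ·
    · · · · · # # · · · ·
    · · · · · # # # · · ·
    · · · · # # # # # · ·
    · · · · · · · · · · ·
    · · · · · · · · · · ·

Result: [43,8,1]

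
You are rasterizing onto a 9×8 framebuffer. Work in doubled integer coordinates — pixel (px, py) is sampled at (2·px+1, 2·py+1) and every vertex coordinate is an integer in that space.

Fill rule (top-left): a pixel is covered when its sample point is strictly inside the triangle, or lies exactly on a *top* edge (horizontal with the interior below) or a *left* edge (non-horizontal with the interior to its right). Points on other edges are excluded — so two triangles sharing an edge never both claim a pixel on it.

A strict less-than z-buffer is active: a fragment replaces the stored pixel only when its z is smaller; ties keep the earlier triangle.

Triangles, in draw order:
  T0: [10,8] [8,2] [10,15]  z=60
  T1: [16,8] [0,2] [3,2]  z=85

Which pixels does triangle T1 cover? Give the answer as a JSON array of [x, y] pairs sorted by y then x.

T0:
  2·area = 14  (B↔C swapped to make it positive)
  edge (10, 8)→(10, 15): d=(0,7) right/bottom  bias=-1
  edge (10, 15)→(8, 2): d=(-2,-13) top-left  bias=+0
  edge (8, 2)→(10, 8): d=(2,6) right/bottom  bias=-1
    (4,2)@(9, 5): e=[7,7,0] → ·  [on edge]
    (4,3)@(9, 7): e=[7,3,4] → █
    (5,3)@(11, 7): e=[-7,29,-8] → ·
    (4,4)@(9, 9): e=[7,-1,8] → ·
    (5,5)@(11, 11): e=[-7,21,0] → ·  [on edge]
  covered (1 px):
    · · · · · · · · ·
    · · · · · · · · ·
    · · · · · · · · ·
    · · · · █ · · · ·
    · · · · · · · · ·
    · · · · · · · · ·
    · · · · · · · · ·
    · · · · · · · · ·
T1:
  2·area = 18
  edge (16, 8)→(0, 2): d=(-16,-6) top-left  bias=+0
  edge (0, 2)→(3, 2): d=(3,0) top-left  bias=+0
  edge (3, 2)→(16, 8): d=(13,6) right/bottom  bias=-1
    (1,1)@(3, 3): e=[2,3,13] → █
    (2,1)@(5, 3): e=[14,3,1] → █
    (3,1)@(7, 3): e=[26,3,-11] → ·
    (1,2)@(3, 5): e=[-30,9,39] → ·
    (2,2)@(5, 5): e=[-18,9,27] → ·
    (4,2)@(9, 5): e=[6,9,3] → █
    (5,2)@(11, 5): e=[18,9,-9] → ·
    (4,3)@(9, 7): e=[-26,15,29] → ·
  covered (3 px):
    · · · · · · · · ·
    · █ █ · · · · · ·
    · · · · █ · · · ·
    · · · · · · · · ·
    · · · · · · · · ·
    · · · · · · · · ·
    · · · · · · · · ·
    · · · · · · · · ·

Result: [[1,1],[2,1],[4,2]]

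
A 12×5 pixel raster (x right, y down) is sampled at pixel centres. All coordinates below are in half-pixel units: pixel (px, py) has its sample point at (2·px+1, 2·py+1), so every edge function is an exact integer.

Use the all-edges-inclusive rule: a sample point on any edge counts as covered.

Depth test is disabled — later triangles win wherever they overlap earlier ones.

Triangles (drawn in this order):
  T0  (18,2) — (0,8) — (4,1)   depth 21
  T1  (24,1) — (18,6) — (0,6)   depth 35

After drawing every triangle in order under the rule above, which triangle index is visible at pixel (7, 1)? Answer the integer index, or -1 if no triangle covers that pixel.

T0:
  2·area = 102
  edge (18, 2)→(0, 8): d=(-18,6) inclusive
  edge (0, 8)→(4, 1): d=(4,-7) inclusive
  edge (4, 1)→(18, 2): d=(14,1) inclusive
    (10,0)@(21, 1): e=[0,119,-17] → ·  [on edge]
    (1,1)@(3, 3): e=[72,1,29] → #
    (2,1)@(5, 3): e=[60,15,27] → #
    (3,1)@(7, 3): e=[48,29,25] → #
    (4,1)@(9, 3): e=[36,43,23] → #
    (5,1)@(11, 3): e=[24,57,21] → #
    (6,1)@(13, 3): e=[12,71,19] → #
    (7,1)@(15, 3): e=[0,85,17] → #  [on edge]
    (8,1)@(17, 3): e=[-12,99,15] → ·
    (1,2)@(3, 5): e=[36,9,57] → #
    (4,2)@(9, 5): e=[0,51,51] → #  [on edge]
    (5,2)@(11, 5): e=[-12,65,49] → ·
    (1,3)@(3, 7): e=[0,17,85] → #  [on edge]
  covered (13 px):
    · · · · · · · · · · · ·
    · # # # # # # # · · · ·
    · # # # # · · · · · · ·
    # # · · · · · · · · · ·
    · · · · · · · · · · · ·
T1:
  2·area = 90
  edge (24, 1)→(18, 6): d=(-6,5) inclusive
  edge (18, 6)→(0, 6): d=(-18,0) inclusive
  edge (0, 6)→(24, 1): d=(24,-5) inclusive
    (7,1)@(15, 3): e=[33,54,3] → #
    (8,1)@(17, 3): e=[23,54,13] → #
    (9,1)@(19, 3): e=[13,54,23] → #
    (10,1)@(21, 3): e=[3,54,33] → #
    (11,1)@(23, 3): e=[-7,54,43] → ·
    (2,2)@(5, 5): e=[71,18,1] → #
    (3,2)@(7, 5): e=[61,18,11] → #
    (4,2)@(9, 5): e=[51,18,21] → #
    (5,2)@(11, 5): e=[41,18,31] → #
    (6,2)@(13, 5): e=[31,18,41] → #
    (10,2)@(21, 5): e=[-9,18,81] → ·
    (2,3)@(5, 7): e=[59,-18,49] → ·
  covered (12 px):
    · · · · · · · · · · · ·
    · · · · · · · # # # # ·
    · · # # # # # # # # · ·
    · · · · · · · · · · · ·
    · · · · · · · · · · · ·

Z-buffer (winner per pixel, '.' = empty):
  . . . . . . . . . . . .
  . 0 0 0 0 0 0 1 1 1 1 .
  . 0 1 1 1 1 1 1 1 1 . .
  0 0 . . . . . . . . . .
  . . . . . . . . . . . .

Final: 1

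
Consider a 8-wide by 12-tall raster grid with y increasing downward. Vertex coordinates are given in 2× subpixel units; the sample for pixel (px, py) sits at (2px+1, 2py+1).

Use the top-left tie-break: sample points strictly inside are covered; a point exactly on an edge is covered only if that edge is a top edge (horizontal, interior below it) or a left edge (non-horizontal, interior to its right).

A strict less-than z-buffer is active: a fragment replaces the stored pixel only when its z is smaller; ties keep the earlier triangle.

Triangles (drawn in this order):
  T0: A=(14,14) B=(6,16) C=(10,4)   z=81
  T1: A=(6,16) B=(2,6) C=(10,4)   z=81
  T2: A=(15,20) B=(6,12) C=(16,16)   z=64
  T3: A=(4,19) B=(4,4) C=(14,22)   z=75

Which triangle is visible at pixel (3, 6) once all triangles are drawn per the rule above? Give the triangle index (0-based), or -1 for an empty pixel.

T0:
  2·area = 88
  edge (14, 14)→(6, 16): d=(-8,2) right/bottom  bias=-1
  edge (6, 16)→(10, 4): d=(4,-12) top-left  bias=+0
  edge (10, 4)→(14, 14): d=(4,10) right/bottom  bias=-1
    (5,0)@(11, 1): e=[110,0,-22] → ·  [on edge]
    (4,3)@(9, 7): e=[66,0,22] → █  [on edge]
    (5,3)@(11, 7): e=[62,24,2] → █
    (6,3)@(13, 7): e=[58,48,-18] → ·
    (4,4)@(9, 9): e=[50,8,30] → █
    (6,4)@(13, 9): e=[42,56,-10] → ·
    (4,5)@(9, 11): e=[34,16,38] → █
    (6,5)@(13, 11): e=[26,64,-2] → ·
    (3,6)@(7, 13): e=[22,0,66] → █  [on edge]
    (6,6)@(13, 13): e=[10,72,6] → █
    (7,6)@(15, 13): e=[6,96,-14] → ·
    (3,7)@(7, 15): e=[6,8,74] → █
    (2,9)@(5, 19): e=[-22,0,110] → ·  [on edge]
  covered (12 px):
    · · · · · · · ·
    · · · · · · · ·
    · · · · · · · ·
    · · · · █ █ · ·
    · · · · █ █ · ·
    · · · · █ █ · ·
    · · · █ █ █ █ ·
    · · · █ █ · · ·
    · · · · · · · ·
    · · · · · · · ·
    · · · · · · · ·
    · · · · · · · ·
T1:
  2·area = 88
  edge (6, 16)→(2, 6): d=(-4,-10) top-left  bias=+0
  edge (2, 6)→(10, 4): d=(8,-2) top-left  bias=+0
  edge (10, 4)→(6, 16): d=(-4,12) right/bottom  bias=-1
    (5,0)@(11, 1): e=[110,-22,0] → ·  [on edge]
    (3,2)@(7, 5): e=[54,2,32] → █
    (4,2)@(9, 5): e=[74,6,8] → █
    (5,2)@(11, 5): e=[94,10,-16] → ·
    (1,3)@(3, 7): e=[6,10,72] → █
    (2,3)@(5, 7): e=[26,14,48] → █
    (4,3)@(9, 7): e=[66,22,0] → ·  [on edge]
    (1,4)@(3, 9): e=[-2,26,64] → ·
    (2,4)@(5, 9): e=[18,30,40] → █
    (4,4)@(9, 9): e=[58,38,-8] → ·
    (2,5)@(5, 11): e=[10,46,32] → █
    (4,5)@(9, 11): e=[50,54,-16] → ·
    (3,6)@(7, 13): e=[22,66,0] → ·  [on edge]
    (2,9)@(5, 19): e=[-22,110,0] → ·  [on edge]
  covered (10 px):
    · · · · · · · ·
    · · · · · · · ·
    · · · █ █ · · ·
    · █ █ █ · · · ·
    · · █ █ · · · ·
    · · █ █ · · · ·
    · · █ · · · · ·
    · · · · · · · ·
    · · · · · · · ·
    · · · · · · · ·
    · · · · · · · ·
    · · · · · · · ·
T2:
  2·area = 44
  edge (15, 20)→(6, 12): d=(-9,-8) top-left  bias=+0
  edge (6, 12)→(16, 16): d=(10,4) right/bottom  bias=-1
  edge (16, 16)→(15, 20): d=(-1,4) right/bottom  bias=-1
    (5,7)@(11, 15): e=[13,10,21] → █
    (6,7)@(13, 15): e=[29,2,13] → █
    (7,7)@(15, 15): e=[45,-6,5] → ·
    (5,8)@(11, 17): e=[-5,30,19] → ·
    (6,8)@(13, 17): e=[11,22,11] → █
    (7,8)@(15, 17): e=[27,14,3] → █
    (6,9)@(13, 19): e=[-7,42,9] → ·
    (7,9)@(15, 19): e=[9,34,1] → █
    (7,10)@(15, 21): e=[-9,54,-1] → ·
  covered (5 px):
    · · · · · · · ·
    · · · · · · · ·
    · · · · · · · ·
    · · · · · · · ·
    · · · · · · · ·
    · · · · · · · ·
    · · · · · · · ·
    · · · · · █ █ ·
    · · · · · · █ █
    · · · · · · · █
    · · · · · · · ·
    · · · · · · · ·
T3:
  2·area = 150
  edge (4, 19)→(4, 4): d=(0,-15) top-left  bias=+0
  edge (4, 4)→(14, 22): d=(10,18) right/bottom  bias=-1
  edge (14, 22)→(4, 19): d=(-10,-3) top-left  bias=+0
    (2,3)@(5, 7): e=[15,12,123] → █
    (3,3)@(7, 7): e=[45,-24,129] → ·
    (2,4)@(5, 9): e=[15,32,103] → █
    (3,4)@(7, 9): e=[45,-4,109] → ·
    (2,5)@(5, 11): e=[15,52,83] → █
    (3,5)@(7, 11): e=[45,16,89] → █
    (4,5)@(9, 11): e=[75,-20,95] → ·
    (2,6)@(5, 13): e=[15,72,63] → █
    (4,6)@(9, 13): e=[75,0,75] → ·  [on edge]
    (2,7)@(5, 15): e=[15,92,43] → █
    (4,7)@(9, 15): e=[75,20,55] → █
    (5,7)@(11, 15): e=[105,-16,61] → ·
  covered (19 px):
    · · · · · · · ·
    · · · · · · · ·
    · · · · · · · ·
    · · █ · · · · ·
    · · █ · · · · ·
    · · █ █ · · · ·
    · · █ █ · · · ·
    · · █ █ █ · · ·
    · · █ █ █ █ · ·
    · · █ █ █ █ · ·
    · · · · · █ █ ·
    · · · · · · · ·

Z-buffer (winner per pixel, '.' = empty):
  . . . . . . . .
  . . . . . . . .
  . . . 1 1 . . .
  . 1 3 1 0 0 . .
  . . 3 1 0 0 . .
  . . 3 3 0 0 . .
  . . 3 3 0 0 0 .
  . . 3 3 3 2 2 .
  . . 3 3 3 3 2 2
  . . 3 3 3 3 . 2
  . . . . . 3 3 .
  . . . . . . . .

Result: 3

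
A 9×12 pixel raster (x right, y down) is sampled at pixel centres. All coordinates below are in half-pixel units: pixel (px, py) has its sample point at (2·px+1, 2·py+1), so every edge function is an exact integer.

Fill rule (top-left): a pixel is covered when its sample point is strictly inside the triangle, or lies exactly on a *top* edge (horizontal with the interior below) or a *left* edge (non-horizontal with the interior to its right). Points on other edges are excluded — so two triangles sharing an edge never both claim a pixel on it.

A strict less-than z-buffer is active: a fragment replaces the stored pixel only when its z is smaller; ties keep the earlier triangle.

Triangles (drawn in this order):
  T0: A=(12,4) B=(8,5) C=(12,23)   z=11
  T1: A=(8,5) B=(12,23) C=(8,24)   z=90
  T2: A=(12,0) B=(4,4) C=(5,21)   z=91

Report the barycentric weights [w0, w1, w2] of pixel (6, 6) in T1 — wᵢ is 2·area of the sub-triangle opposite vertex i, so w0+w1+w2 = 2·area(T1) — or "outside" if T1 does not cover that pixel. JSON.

T0:
  2·area = 76  (B↔C swapped to make it positive)
  edge (12, 4)→(12, 23): d=(0,19) right/bottom  bias=-1
  edge (12, 23)→(8, 5): d=(-4,-18) top-left  bias=+0
  edge (8, 5)→(12, 4): d=(4,-1) top-left  bias=+0
    (4,2)@(9, 5): e=[57,18,1] → #
    (5,2)@(11, 5): e=[19,54,3] → #
    (6,2)@(13, 5): e=[-19,90,5] → ·
    (4,3)@(9, 7): e=[57,10,9] → #
    (6,3)@(13, 7): e=[-19,82,13] → ·
    (4,4)@(9, 9): e=[57,2,17] → #
    (6,4)@(13, 9): e=[-19,74,21] → ·
    (4,5)@(9, 11): e=[57,-6,25] → ·
    (5,5)@(11, 11): e=[19,30,27] → #
    (6,5)@(13, 11): e=[-19,66,29] → ·
    (5,6)@(11, 13): e=[19,22,35] → #
    (6,6)@(13, 13): e=[-19,58,37] → ·
  covered (10 px):
    · · · · · · · · ·
    · · · · · · · · ·
    · · · · # # · · ·
    · · · · # # · · ·
    · · · · # # · · ·
    · · · · · # · · ·
    · · · · · # · · ·
    · · · · · # · · ·
    · · · · · # · · ·
    · · · · · · · · ·
    · · · · · · · · ·
    · · · · · · · · ·
T1:
  2·area = 76
  edge (8, 5)→(12, 23): d=(4,18) right/bottom  bias=-1
  edge (12, 23)→(8, 24): d=(-4,1) right/bottom  bias=-1
  edge (8, 24)→(8, 5): d=(0,-19) top-left  bias=+0
    (4,5)@(9, 11): e=[6,51,19] → #
    (5,5)@(11, 11): e=[-30,49,57] → ·
    (4,6)@(9, 13): e=[14,43,19] → #
    (5,6)@(11, 13): e=[-22,41,57] → ·
    (4,7)@(9, 15): e=[22,35,19] → #
    (5,7)@(11, 15): e=[-14,33,57] → ·
    (4,8)@(9, 17): e=[30,27,19] → #
    (5,8)@(11, 17): e=[-6,25,57] → ·
    (4,9)@(9, 19): e=[38,19,19] → #
    (5,9)@(11, 19): e=[2,17,57] → #
    (6,9)@(13, 19): e=[-34,15,95] → ·
    (4,10)@(9, 21): e=[46,11,19] → #
  covered (10 px):
    · · · · · · · · ·
    · · · · · · · · ·
    · · · · · · · · ·
    · · · · · · · · ·
    · · · · · · · · ·
    · · · · # · · · ·
    · · · · # · · · ·
    · · · · # · · · ·
    · · · · # · · · ·
    · · · · # # · · ·
    · · · · # # · · ·
    · · · · # # · · ·
T2:
  2·area = 140  (B↔C swapped to make it positive)
  edge (12, 0)→(5, 21): d=(-7,21) right/bottom  bias=-1
  edge (5, 21)→(4, 4): d=(-1,-17) top-left  bias=+0
  edge (4, 4)→(12, 0): d=(8,-4) top-left  bias=+0
    (5,0)@(11, 1): e=[14,122,4] → #
    (6,0)@(13, 1): e=[-28,156,12] → ·
    (3,1)@(7, 3): e=[84,52,4] → #
    (4,1)@(9, 3): e=[42,86,12] → #
    (5,1)@(11, 3): e=[0,120,20] → ·  [on edge]
    (2,2)@(5, 5): e=[112,16,12] → #
    (5,2)@(11, 5): e=[-14,118,36] → ·
    (2,3)@(5, 7): e=[98,14,28] → #
    (5,3)@(11, 7): e=[-28,116,52] → ·
    (2,4)@(5, 9): e=[84,12,44] → #
    (4,4)@(9, 9): e=[0,80,60] → ·  [on edge]
    (2,5)@(5, 11): e=[70,10,60] → #
    (3,7)@(7, 15): e=[0,40,100] → ·  [on edge]
    (2,10)@(5, 21): e=[0,0,140] → ·  [on edge]
  covered (18 px):
    · · · · · # · · ·
    · · · # # · · · ·
    · · # # # · · · ·
    · · # # # · · · ·
    · · # # · · · · ·
    · · # # · · · · ·
    · · # # · · · · ·
    · · # · · · · · ·
    · · # · · · · · ·
    · · # · · · · · ·
    · · · · · · · · ·
    · · · · · · · · ·

Result: "outside"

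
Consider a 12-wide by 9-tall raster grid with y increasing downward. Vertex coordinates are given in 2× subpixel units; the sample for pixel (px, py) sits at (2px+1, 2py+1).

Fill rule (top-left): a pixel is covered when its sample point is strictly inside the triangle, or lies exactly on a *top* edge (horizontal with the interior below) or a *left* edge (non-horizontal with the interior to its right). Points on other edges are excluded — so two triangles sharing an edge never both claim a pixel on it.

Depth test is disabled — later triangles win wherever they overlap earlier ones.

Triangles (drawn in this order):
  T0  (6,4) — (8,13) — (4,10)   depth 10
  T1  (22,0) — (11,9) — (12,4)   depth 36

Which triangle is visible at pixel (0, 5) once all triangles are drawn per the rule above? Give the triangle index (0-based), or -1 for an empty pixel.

T0:
  2·area = 30
  edge (6, 4)→(8, 13): d=(2,9) right/bottom  bias=-1
  edge (8, 13)→(4, 10): d=(-4,-3) top-left  bias=+0
  edge (4, 10)→(6, 4): d=(2,-6) top-left  bias=+0
    (3,0)@(7, 1): e=[-15,45,0] → ·  [on edge]
    (2,3)@(5, 7): e=[15,15,0] → █  [on edge]
    (3,3)@(7, 7): e=[-3,21,12] → ·
    (2,4)@(5, 9): e=[19,7,4] → █
    (3,4)@(7, 9): e=[1,13,16] → █
    (4,4)@(9, 9): e=[-17,19,28] → ·
    (2,5)@(5, 11): e=[23,-1,8] → ·
    (3,5)@(7, 11): e=[5,5,20] → █
    (4,5)@(9, 11): e=[-13,11,32] → ·
    (1,6)@(3, 13): e=[45,-15,0] → ·  [on edge]
    (3,6)@(7, 13): e=[9,-3,24] → ·
  covered (4 px):
    · · · · · · · · · · · ·
    · · · · · · · · · · · ·
    · · · · · · · · · · · ·
    · · █ · · · · · · · · ·
    · · █ █ · · · · · · · ·
    · · · █ · · · · · · · ·
    · · · · · · · · · · · ·
    · · · · · · · · · · · ·
    · · · · · · · · · · · ·
T1:
  2·area = 46
  edge (22, 0)→(11, 9): d=(-11,9) right/bottom  bias=-1
  edge (11, 9)→(12, 4): d=(1,-5) top-left  bias=+0
  edge (12, 4)→(22, 0): d=(10,-4) top-left  bias=+0
    (7,1)@(15, 3): e=[30,14,2] → █
    (8,1)@(17, 3): e=[12,24,10] → █
    (9,1)@(19, 3): e=[-6,34,18] → ·
    (6,2)@(13, 5): e=[26,6,14] → █
    (8,2)@(17, 5): e=[-10,26,30] → ·
    (6,3)@(13, 7): e=[4,8,34] → █
    (7,3)@(15, 7): e=[-14,18,42] → ·
    (5,4)@(11, 9): e=[0,0,46] → ·  [on edge]
    (6,4)@(13, 9): e=[-18,10,54] → ·
  covered (5 px):
    · · · · · · · · · · · ·
    · · · · · · · █ █ · · ·
    · · · · · · █ █ · · · ·
    · · · · · · █ · · · · ·
    · · · · · · · · · · · ·
    · · · · · · · · · · · ·
    · · · · · · · · · · · ·
    · · · · · · · · · · · ·
    · · · · · · · · · · · ·

Z-buffer (winner per pixel, '.' = empty):
  . . . . . . . . . . . .
  . . . . . . . 1 1 . . .
  . . . . . . 1 1 . . . .
  . . 0 . . . 1 . . . . .
  . . 0 0 . . . . . . . .
  . . . 0 . . . . . . . .
  . . . . . . . . . . . .
  . . . . . . . . . . . .
  . . . . . . . . . . . .

Final: -1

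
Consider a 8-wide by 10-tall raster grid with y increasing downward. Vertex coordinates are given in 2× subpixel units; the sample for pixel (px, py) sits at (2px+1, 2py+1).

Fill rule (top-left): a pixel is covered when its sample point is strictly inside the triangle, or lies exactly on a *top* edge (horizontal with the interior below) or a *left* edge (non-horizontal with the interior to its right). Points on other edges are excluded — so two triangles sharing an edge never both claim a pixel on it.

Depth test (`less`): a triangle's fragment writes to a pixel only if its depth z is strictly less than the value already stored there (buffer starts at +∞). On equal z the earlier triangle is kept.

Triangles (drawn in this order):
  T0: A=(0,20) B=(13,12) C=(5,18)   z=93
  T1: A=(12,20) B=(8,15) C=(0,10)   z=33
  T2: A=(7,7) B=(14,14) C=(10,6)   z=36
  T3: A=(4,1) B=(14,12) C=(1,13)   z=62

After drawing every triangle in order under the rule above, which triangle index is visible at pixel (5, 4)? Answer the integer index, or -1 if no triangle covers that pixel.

T0:
  2·area = 14
  edge (0, 20)→(13, 12): d=(13,-8) top-left  bias=+0
  edge (13, 12)→(5, 18): d=(-8,6) right/bottom  bias=-1
  edge (5, 18)→(0, 20): d=(-5,2) right/bottom  bias=-1
    (4,7)@(9, 15): e=[7,0,7] → ·  [on edge]
    (2,8)@(5, 17): e=[1,8,5] → #
    (3,8)@(7, 17): e=[17,-4,1] → ·
    (2,9)@(5, 19): e=[27,-8,-5] → ·
  covered (1 px):
    · · · · · · · ·
    · · · · · · · ·
    · · · · · · · ·
    · · · · · · · ·
    · · · · · · · ·
    · · · · · · · ·
    · · · · · · · ·
    · · · · · · · ·
    · · # · · · · ·
    · · · · · · · ·
T1:
  2·area = 20  (B↔C swapped to make it positive)
  edge (12, 20)→(0, 10): d=(-12,-10) top-left  bias=+0
  edge (0, 10)→(8, 15): d=(8,5) right/bottom  bias=-1
  edge (8, 15)→(12, 20): d=(4,5) right/bottom  bias=-1
    (3,7)@(7, 15): e=[10,5,5] → #
    (4,7)@(9, 15): e=[30,-5,-5] → ·
    (3,8)@(7, 17): e=[-14,21,13] → ·
    (4,8)@(9, 17): e=[6,11,3] → #
    (5,8)@(11, 17): e=[26,1,-7] → ·
    (4,9)@(9, 19): e=[-18,27,11] → ·
    (5,9)@(11, 19): e=[2,17,1] → #
    (6,9)@(13, 19): e=[22,7,-9] → ·
  covered (3 px):
    · · · · · · · ·
    · · · · · · · ·
    · · · · · · · ·
    · · · · · · · ·
    · · · · · · · ·
    · · · · · · · ·
    · · · · · · · ·
    · · · # · · · ·
    · · · · # · · ·
    · · · · · # · ·
T2:
  2·area = 28  (B↔C swapped to make it positive)
  edge (7, 7)→(10, 6): d=(3,-1) top-left  bias=+0
  edge (10, 6)→(14, 14): d=(4,8) right/bottom  bias=-1
  edge (14, 14)→(7, 7): d=(-7,-7) top-left  bias=+0
    (0,0)@(1, 1): e=[-24,52,0] → ·  [on edge]
    (1,1)@(3, 3): e=[-16,44,0] → ·  [on edge]
    (2,2)@(5, 5): e=[-8,36,0] → ·  [on edge]
    (6,2)@(13, 5): e=[0,-28,56] → ·  [on edge]
    (3,3)@(7, 7): e=[0,28,0] → #  [on edge]
    (4,3)@(9, 7): e=[2,12,14] → #
    (5,3)@(11, 7): e=[4,-4,28] → ·
    (0,4)@(1, 9): e=[0,84,-56] → ·  [on edge]
    (3,4)@(7, 9): e=[6,36,-14] → ·
    (4,4)@(9, 9): e=[8,20,0] → #  [on edge]
    (5,4)@(11, 9): e=[10,4,14] → #
    (6,4)@(13, 9): e=[12,-12,28] → ·
    (5,5)@(11, 11): e=[16,12,0] → #  [on edge]
    (6,6)@(13, 13): e=[24,4,0] → #  [on edge]
    (7,7)@(15, 15): e=[32,-4,0] → ·  [on edge]
  covered (6 px):
    · · · · · · · ·
    · · · · · · · ·
    · · · · · · · ·
    · · · # # · · ·
    · · · · # # · ·
    · · · · · # · ·
    · · · · · · # ·
    · · · · · · · ·
    · · · · · · · ·
    · · · · · · · ·
T3:
  2·area = 153
  edge (4, 1)→(14, 12): d=(10,11) right/bottom  bias=-1
  edge (14, 12)→(1, 13): d=(-13,1) right/bottom  bias=-1
  edge (1, 13)→(4, 1): d=(3,-12) top-left  bias=+0
    (2,1)@(5, 3): e=[9,126,18] → #
    (3,1)@(7, 3): e=[-13,124,42] → ·
    (1,2)@(3, 5): e=[51,102,0] → #  [on edge]
    (3,2)@(7, 5): e=[7,98,48] → #
    (4,2)@(9, 5): e=[-15,96,72] → ·
    (1,3)@(3, 7): e=[71,76,6] → #
    (4,3)@(9, 7): e=[5,70,78] → #
    (5,3)@(11, 7): e=[-17,68,102] → ·
    (1,4)@(3, 9): e=[91,50,12] → #
    (5,4)@(11, 9): e=[3,42,108] → #
    (6,4)@(13, 9): e=[-19,40,132] → ·
    (1,5)@(3, 11): e=[111,24,18] → #
    (0,6)@(1, 13): e=[153,0,0] → ·  [on edge]
  covered (19 px):
    · · · · · · · ·
    · · # · · · · ·
    · # # # · · · ·
    · # # # # · · ·
    · # # # # # · ·
    · # # # # # # ·
    · · · · · · · ·
    · · · · · · · ·
    · · · · · · · ·
    · · · · · · · ·

Z-buffer (winner per pixel, '.' = empty):
  . . . . . . . .
  . . 3 . . . . .
  . 3 3 3 . . . .
  . 3 3 2 2 . . .
  . 3 3 3 2 2 . .
  . 3 3 3 3 2 3 .
  . . . . . . 2 .
  . . . 1 . . . .
  . . 0 . 1 . . .
  . . . . . 1 . .

Final: 2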